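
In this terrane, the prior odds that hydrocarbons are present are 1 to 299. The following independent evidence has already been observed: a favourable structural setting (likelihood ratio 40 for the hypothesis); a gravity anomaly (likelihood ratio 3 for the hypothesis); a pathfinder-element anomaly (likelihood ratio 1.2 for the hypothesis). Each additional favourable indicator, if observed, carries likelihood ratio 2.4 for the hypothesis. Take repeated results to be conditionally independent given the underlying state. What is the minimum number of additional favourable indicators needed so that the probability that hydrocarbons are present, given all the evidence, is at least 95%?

5

Prior odds = 1/299.
Combined Bayes factor of the evidence already in hand = 40 × 3 × 1.2 = 144.
Odds after that evidence = (1/299) × 144 = 144/299.
Target odds = 0.95/0.05 = 19.
Need 2.4ⁿ ≥ 19 ÷ (144/299) = 5681/144.
2.4⁴ = 33.1776 falls short of 5681/144 but 2.4⁵ = 79.62624 reaches it, so n = 5.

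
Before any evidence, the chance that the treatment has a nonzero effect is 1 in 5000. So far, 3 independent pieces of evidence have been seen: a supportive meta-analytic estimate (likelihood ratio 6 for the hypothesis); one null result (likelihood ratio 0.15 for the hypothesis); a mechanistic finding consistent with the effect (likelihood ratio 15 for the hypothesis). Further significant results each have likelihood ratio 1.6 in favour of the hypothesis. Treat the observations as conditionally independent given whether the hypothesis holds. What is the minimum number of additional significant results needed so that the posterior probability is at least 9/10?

18

Prior odds = 0.0002/0.9998 = 1/4999.
Combined Bayes factor of the evidence already in hand = 6 × 0.15 × 15 = 13.5.
Odds after that evidence = (1/4999) × 13.5 = 27/9998.
Target odds = 0.9/0.1 = 9.
Need 1.6ⁿ ≥ 9 ÷ (27/9998) = 9998/3.
1.6¹⁷ ≈2951.48 falls short of 9998/3 but 1.6¹⁸ ≈4722.37 reaches it, so n = 18.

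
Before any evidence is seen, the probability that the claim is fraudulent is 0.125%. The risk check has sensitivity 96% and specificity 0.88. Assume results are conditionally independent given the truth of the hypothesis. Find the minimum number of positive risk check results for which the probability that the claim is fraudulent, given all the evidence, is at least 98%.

6

Prior odds: 0.00125 ÷ 0.99875 = 1/799.
False-positive rate = 1 − 0.88 = 0.12; likelihood ratio of a positive = 0.96/0.12 = 8.
Target odds: 0.98 ÷ 0.02 = 49.
Need (1/799) × 8ⁿ ≥ 49, i.e. 8ⁿ ≥ 39151.
8⁵ = 32768 falls short of 39151 but 8⁶ = 262144 reaches it, so n = 6.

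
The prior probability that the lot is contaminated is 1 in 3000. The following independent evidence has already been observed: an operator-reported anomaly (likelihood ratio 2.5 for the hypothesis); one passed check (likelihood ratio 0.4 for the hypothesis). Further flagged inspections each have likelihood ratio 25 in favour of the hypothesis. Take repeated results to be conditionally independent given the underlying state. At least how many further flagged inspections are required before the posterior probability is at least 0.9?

4

Prior odds = (1/3000)/(2999/3000) = 1/2999.
Combined Bayes factor of the evidence already in hand = 2.5 × 0.4 = 1.
Odds after that evidence = (1/2999) × 1 = 1/2999.
Target odds = 0.9/0.1 = 9.
Need 25ⁿ ≥ 9 ÷ (1/2999) = 26991.
25³ = 15625 falls short of 26991 but 25⁴ = 390625 reaches it, so n = 4.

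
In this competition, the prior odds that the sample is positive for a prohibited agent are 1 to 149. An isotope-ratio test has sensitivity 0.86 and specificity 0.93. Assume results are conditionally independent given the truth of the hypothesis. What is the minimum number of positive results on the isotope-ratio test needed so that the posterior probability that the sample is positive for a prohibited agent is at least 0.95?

4

Prior odds = 1/149.
False-positive rate = 1 − 0.93 = 0.07; likelihood ratio of a positive = 0.86/0.07 = 86/7.
Target posterior odds = 0.95/0.05 = 19.
Require (86/7)ⁿ ≥ 19 ÷ (1/149) = 2831.
(86/7)³ = 636056/343 falls short of 2831 but (86/7)⁴ = 54700816/2401 reaches it, so n = 4.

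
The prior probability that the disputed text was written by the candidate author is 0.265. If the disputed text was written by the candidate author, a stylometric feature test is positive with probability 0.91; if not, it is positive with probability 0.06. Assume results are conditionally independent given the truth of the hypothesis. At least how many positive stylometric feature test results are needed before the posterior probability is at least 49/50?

Prior odds = 0.265/0.735 = 53/147.
Likelihood ratio of a positive = 0.91/0.06 = 91/6.
Target posterior odds = 0.98/0.02 = 49.
Require (91/6)ⁿ ≥ 49 ÷ (53/147) = 7203/53.
(91/6)¹ = 91/6 falls short of 7203/53 but (91/6)² = 8281/36 reaches it, so n = 2.

2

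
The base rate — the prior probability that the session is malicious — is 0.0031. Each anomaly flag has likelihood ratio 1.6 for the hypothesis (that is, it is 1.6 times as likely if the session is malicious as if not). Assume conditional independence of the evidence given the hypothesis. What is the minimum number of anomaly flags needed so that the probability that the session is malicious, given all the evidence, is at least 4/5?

Prior odds: 0.0031 ÷ 0.9969 = 31/9969.
Likelihood ratio per anomaly flag = 1.6.
Target odds: 0.8 ÷ 0.2 = 4.
Require 1.6ⁿ ≥ 4 ÷ (31/9969) = 39876/31.
1.6¹⁵ ≈1152.92 falls short of 39876/31 but 1.6¹⁶ ≈1844.67 reaches it, so n = 16.

16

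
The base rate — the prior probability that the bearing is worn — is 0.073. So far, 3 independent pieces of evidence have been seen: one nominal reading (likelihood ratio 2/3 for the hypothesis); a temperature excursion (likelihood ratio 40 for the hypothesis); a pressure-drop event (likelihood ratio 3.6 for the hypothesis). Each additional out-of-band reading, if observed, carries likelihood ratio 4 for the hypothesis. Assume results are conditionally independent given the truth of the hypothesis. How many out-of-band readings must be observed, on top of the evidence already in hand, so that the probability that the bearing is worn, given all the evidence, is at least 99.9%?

Prior odds = 0.073/0.927 = 73/927.
Combined Bayes factor of the evidence already in hand = (2/3) × 40 × 3.6 = 96.
Odds after that evidence = (73/927) × 96 = 2336/309.
Target odds = 0.999/0.001 = 999.
Need 4ⁿ ≥ 999 ÷ (2336/309) = 308691/2336.
4³ = 64 falls short of 308691/2336 but 4⁴ = 256 reaches it, so n = 4.

4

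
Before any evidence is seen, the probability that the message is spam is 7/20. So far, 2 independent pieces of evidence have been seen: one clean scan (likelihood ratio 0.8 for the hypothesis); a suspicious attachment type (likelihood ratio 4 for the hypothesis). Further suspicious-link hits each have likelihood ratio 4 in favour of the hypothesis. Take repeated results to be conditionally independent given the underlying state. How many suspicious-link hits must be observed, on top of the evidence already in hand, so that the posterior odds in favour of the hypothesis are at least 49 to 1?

Prior odds = 0.35/0.65 = 7/13.
Combined Bayes factor of the evidence already in hand = 0.8 × 4 = 3.2.
Odds after that evidence = (7/13) × 3.2 = 112/65.
Target odds = 49.
Need 4ⁿ ≥ 49 ÷ (112/65) = 28.4375.
4² = 16 falls short of 28.4375 but 4³ = 64 reaches it, so n = 3.

3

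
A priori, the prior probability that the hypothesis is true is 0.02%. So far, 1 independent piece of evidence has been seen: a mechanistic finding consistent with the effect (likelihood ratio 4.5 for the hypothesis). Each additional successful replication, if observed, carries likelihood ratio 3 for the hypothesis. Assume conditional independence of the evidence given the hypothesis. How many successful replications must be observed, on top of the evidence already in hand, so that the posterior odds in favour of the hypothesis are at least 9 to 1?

9

Prior odds = 0.0002/0.9998 = 1/4999.
Bayes factor of the evidence already in hand = 4.5.
Odds after that evidence = (1/4999) × 4.5 = 9/9998.
Target odds = 9.
Need 3ⁿ ≥ 9 ÷ (9/9998) = 9998.
3⁸ = 6561 falls short of 9998 but 3⁹ = 19683 reaches it, so n = 9.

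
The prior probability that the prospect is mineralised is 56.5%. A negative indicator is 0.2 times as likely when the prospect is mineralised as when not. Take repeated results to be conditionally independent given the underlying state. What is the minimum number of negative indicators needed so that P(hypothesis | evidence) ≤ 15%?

Prior odds = 0.565/0.435 = 113/87.
Likelihood ratio per negative indicator = 0.2.
Target odds: 0.15 ÷ 0.85 = 3/17.
Require 0.2ⁿ ≤ 3/17 ÷ (113/87) = 261/1921.
0.2¹ = 0.2 is still above 261/1921 but 0.2² = 0.04 is at or below it, so n = 2.

2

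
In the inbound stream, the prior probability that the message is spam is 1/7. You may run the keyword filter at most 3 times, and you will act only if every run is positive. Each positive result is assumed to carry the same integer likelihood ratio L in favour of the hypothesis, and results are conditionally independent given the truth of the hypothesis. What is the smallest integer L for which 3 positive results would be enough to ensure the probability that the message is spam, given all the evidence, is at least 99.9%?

19

Prior odds = (1/7)/(6/7) = 1/6.
Target odds = 0.999/0.001 = 999.
Need L³ ≥ 999 ÷ (1/6) = 5994.
18³ = 5832 < 5994 ≤ 6859 = 19³, so L = 19.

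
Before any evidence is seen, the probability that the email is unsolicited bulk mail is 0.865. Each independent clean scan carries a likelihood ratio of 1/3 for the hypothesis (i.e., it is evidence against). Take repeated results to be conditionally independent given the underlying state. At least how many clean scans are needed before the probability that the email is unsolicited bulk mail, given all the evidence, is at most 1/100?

Prior odds = 0.865/0.135 = 173/27.
Likelihood ratio per clean scan = 1/3.
Target posterior odds = 0.01/0.99 = 1/99.
Need (173/27) × (1/3)ⁿ ≤ 1/99, i.e. (1/3)ⁿ ≤ 3/1903.
(1/3)⁵ = 1/243 is still above 3/1903 but (1/3)⁶ = 1/729 is at or below it, so n = 6.

6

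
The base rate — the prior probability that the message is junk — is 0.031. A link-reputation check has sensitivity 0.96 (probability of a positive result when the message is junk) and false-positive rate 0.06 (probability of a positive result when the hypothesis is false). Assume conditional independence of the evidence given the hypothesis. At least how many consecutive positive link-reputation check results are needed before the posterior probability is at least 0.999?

Prior odds = 0.031/0.969 = 31/969.
Likelihood ratio of a positive result = 0.96/0.06 = 16.
Target odds: 0.999 ÷ 0.001 = 999.
Need (31/969) × 16ⁿ ≥ 999, i.e. 16ⁿ ≥ 968031/31.
16³ = 4096 falls short of 968031/31 but 16⁴ = 65536 reaches it, so n = 4.

4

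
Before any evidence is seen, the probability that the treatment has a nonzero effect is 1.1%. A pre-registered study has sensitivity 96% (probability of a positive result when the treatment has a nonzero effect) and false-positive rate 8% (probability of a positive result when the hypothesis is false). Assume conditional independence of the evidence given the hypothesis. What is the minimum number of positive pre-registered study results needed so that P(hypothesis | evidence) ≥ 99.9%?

Prior odds: 0.011 ÷ 0.989 = 11/989.
Likelihood ratio of a positive result = 0.96/0.08 = 12.
Target odds: 0.999 ÷ 0.001 = 999.
Require 12ⁿ ≥ 999 ÷ (11/989) = 988011/11.
12⁴ = 20736 falls short of 988011/11 but 12⁵ = 248832 reaches it, so n = 5.

5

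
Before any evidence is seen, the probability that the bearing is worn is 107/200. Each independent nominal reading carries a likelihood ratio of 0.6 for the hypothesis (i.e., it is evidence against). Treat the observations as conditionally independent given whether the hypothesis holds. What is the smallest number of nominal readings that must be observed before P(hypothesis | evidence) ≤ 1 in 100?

Prior odds = 0.535/0.465 = 107/93.
Likelihood ratio per nominal reading = 0.6.
Target odds: 0.01 ÷ 0.99 = 1/99.
Require 0.6ⁿ ≤ 1/99 ÷ (107/93) = 31/3531.
0.6⁹ = 19683/1953125 is still above 31/3531 but 0.6¹⁰ = 59049/9765625 is at or below it, so n = 10.

10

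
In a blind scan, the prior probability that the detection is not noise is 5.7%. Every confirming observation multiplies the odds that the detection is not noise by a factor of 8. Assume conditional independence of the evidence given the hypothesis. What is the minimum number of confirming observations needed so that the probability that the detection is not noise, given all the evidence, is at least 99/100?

Prior odds: 0.057 ÷ 0.943 = 57/943.
Likelihood ratio per confirming observation = 8.
Target posterior odds = 0.99/0.01 = 99.
Require 8ⁿ ≥ 99 ÷ (57/943) = 31119/19.
8³ = 512 falls short of 31119/19 but 8⁴ = 4096 reaches it, so n = 4.

4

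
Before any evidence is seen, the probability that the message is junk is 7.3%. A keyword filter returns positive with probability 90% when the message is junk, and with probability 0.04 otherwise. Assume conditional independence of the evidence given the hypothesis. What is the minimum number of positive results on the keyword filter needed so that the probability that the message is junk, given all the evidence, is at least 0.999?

4

Prior odds: 0.073 ÷ 0.927 = 73/927.
Likelihood ratio of a positive result = 0.9/0.04 = 22.5.
Target odds: 0.999 ÷ 0.001 = 999.
Need (73/927) × 22.5ⁿ ≥ 999, i.e. 22.5ⁿ ≥ 926073/73.
22.5³ = 11390.625 falls short of 926073/73 but 22.5⁴ = 256289.0625 reaches it, so n = 4.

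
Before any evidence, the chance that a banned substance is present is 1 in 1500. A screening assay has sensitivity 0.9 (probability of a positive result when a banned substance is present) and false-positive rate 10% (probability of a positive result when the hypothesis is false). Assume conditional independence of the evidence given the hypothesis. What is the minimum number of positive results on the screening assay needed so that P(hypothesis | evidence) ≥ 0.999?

7

Prior odds: (1/1500) ÷ (1499/1500) = 1/1499.
Likelihood ratio of a positive result = 0.9/0.1 = 9.
Target posterior odds = 0.999/0.001 = 999.
Require 9ⁿ ≥ 999 ÷ (1/1499) = 1497501.
9⁶ = 531441 falls short of 1497501 but 9⁷ = 4782969 reaches it, so n = 7.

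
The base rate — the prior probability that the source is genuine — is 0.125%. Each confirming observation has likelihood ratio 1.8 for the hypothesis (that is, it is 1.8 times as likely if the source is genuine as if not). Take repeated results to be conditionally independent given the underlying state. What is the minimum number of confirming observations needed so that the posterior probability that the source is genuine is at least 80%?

Prior odds: 0.00125 ÷ 0.99875 = 1/799.
Likelihood ratio per confirming observation = 1.8.
Target posterior odds = 0.8/0.2 = 4.
Require 1.8ⁿ ≥ 4 ÷ (1/799) = 3196.
1.8¹³ ≈2082.3 falls short of 3196 but 1.8¹⁴ ≈3748.13 reaches it, so n = 14.

14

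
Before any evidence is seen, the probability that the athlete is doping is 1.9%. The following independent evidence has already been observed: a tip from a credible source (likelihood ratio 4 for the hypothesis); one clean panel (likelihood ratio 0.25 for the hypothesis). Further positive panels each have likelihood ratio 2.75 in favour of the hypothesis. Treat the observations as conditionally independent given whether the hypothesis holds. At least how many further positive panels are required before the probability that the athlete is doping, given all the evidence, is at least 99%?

Prior odds = 0.019/0.981 = 19/981.
Combined Bayes factor of the evidence already in hand = 4 × 0.25 = 1.
Odds after that evidence = (19/981) × 1 = 19/981.
Target odds = 0.99/0.01 = 99.
Need 2.75ⁿ ≥ 99 ÷ (19/981) = 97119/19.
2.75⁸ = 214358881/65536 falls short of 97119/19 but 2.75⁹ ≈8994.86 reaches it, so n = 9.

9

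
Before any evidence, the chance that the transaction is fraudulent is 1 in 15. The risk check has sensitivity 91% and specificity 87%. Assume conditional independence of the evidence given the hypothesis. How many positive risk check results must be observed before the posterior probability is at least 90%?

Prior odds: (1/15) ÷ (14/15) = 1/14.
False-positive rate = 1 − 0.87 = 0.13; likelihood ratio of a positive = 0.91/0.13 = 7.
Target odds: 0.9 ÷ 0.1 = 9.
Need (1/14) × 7ⁿ ≥ 9, i.e. 7ⁿ ≥ 126.
7² = 49 falls short of 126 but 7³ = 343 reaches it, so n = 3.

3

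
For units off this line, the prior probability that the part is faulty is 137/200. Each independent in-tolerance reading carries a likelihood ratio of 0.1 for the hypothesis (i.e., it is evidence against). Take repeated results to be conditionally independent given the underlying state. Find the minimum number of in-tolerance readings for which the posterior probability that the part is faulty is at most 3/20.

Prior odds = 0.685/0.315 = 137/63.
Likelihood ratio per in-tolerance reading = 0.1.
Target odds: 0.15 ÷ 0.85 = 3/17.
Need (137/63) × 0.1ⁿ ≤ 3/17, i.e. 0.1ⁿ ≤ 189/2329.
0.1¹ = 0.1 is still above 189/2329 but 0.1² = 0.01 is at or below it, so n = 2.

2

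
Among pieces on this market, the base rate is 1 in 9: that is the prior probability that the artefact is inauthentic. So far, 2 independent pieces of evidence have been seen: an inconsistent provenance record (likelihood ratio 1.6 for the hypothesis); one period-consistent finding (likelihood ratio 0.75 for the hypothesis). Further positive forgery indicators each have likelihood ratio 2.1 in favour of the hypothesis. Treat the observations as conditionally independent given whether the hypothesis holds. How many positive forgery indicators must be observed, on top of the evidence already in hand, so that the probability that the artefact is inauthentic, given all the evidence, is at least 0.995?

10

Prior odds = (1/9)/(8/9) = 0.125.
Combined Bayes factor of the evidence already in hand = 1.6 × 0.75 = 1.2.
Odds after that evidence = 0.125 × 1.2 = 0.15.
Target odds = 0.995/0.005 = 199.
Need 2.1ⁿ ≥ 199 ÷ 0.15 = 3980/3.
2.1⁹ ≈794.28 falls short of 3980/3 but 2.1¹⁰ ≈1667.99 reaches it, so n = 10.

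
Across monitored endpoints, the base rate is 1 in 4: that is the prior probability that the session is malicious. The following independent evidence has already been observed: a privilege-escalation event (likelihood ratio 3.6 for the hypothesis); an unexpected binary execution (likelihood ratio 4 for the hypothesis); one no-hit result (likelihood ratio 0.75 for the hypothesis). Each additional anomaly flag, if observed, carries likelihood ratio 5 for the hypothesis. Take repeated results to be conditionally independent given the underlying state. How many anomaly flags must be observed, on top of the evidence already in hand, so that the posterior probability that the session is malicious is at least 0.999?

Prior odds = 0.25/0.75 = 1/3.
Combined Bayes factor of the evidence already in hand = 3.6 × 4 × 0.75 = 10.8.
Odds after that evidence = (1/3) × 10.8 = 3.6.
Target odds = 0.999/0.001 = 999.
Need 5ⁿ ≥ 999 ÷ 3.6 = 277.5.
5³ = 125 falls short of 277.5 but 5⁴ = 625 reaches it, so n = 4.

4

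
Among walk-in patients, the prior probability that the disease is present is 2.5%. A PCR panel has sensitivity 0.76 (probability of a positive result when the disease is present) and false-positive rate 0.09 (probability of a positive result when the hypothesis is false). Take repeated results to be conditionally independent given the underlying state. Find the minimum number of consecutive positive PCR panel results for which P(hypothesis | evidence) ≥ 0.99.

4

Prior odds: 0.025 ÷ 0.975 = 1/39.
Likelihood ratio of a positive result = 0.76/0.09 = 76/9.
Target posterior odds = 0.99/0.01 = 99.
Require (76/9)ⁿ ≥ 99 ÷ (1/39) = 3861.
(76/9)³ = 438976/729 falls short of 3861 but (76/9)⁴ = 33362176/6561 reaches it, so n = 4.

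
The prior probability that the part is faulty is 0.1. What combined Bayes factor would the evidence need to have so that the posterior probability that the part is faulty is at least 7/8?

63

Prior odds = 0.1/0.9 = 1/9.
Target odds = 0.875/0.125 = 7.
Required Bayes factor = 7 ÷ (1/9) = 63.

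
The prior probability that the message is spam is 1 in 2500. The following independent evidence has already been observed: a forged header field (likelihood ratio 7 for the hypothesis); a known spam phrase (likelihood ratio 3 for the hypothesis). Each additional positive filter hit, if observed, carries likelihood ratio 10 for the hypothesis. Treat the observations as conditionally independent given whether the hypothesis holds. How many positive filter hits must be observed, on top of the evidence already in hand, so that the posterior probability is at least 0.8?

Prior odds = 0.0004/0.9996 = 1/2499.
Combined Bayes factor of the evidence already in hand = 7 × 3 = 21.
Odds after that evidence = (1/2499) × 21 = 1/119.
Target odds = 0.8/0.2 = 4.
Need 10ⁿ ≥ 4 ÷ (1/119) = 476.
10² = 100 falls short of 476 but 10³ = 1000 reaches it, so n = 3.

3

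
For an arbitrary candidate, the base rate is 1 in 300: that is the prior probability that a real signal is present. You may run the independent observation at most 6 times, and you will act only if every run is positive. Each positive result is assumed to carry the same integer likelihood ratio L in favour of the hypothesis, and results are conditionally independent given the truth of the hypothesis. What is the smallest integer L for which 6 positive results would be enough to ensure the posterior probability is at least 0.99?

Prior odds = (1/300)/(299/300) = 1/299.
Target odds = 0.99/0.01 = 99.
Need L⁶ ≥ 99 ÷ (1/299) = 29601.
5⁶ = 15625 < 29601 ≤ 46656 = 6⁶, so L = 6.

6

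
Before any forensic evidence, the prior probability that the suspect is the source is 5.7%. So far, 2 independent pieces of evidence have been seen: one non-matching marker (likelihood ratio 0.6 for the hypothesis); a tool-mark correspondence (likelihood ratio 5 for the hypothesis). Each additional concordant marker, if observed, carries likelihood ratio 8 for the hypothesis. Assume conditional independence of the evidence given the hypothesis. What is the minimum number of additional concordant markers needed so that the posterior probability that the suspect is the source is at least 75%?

2

Prior odds = 0.057/0.943 = 57/943.
Combined Bayes factor of the evidence already in hand = 0.6 × 5 = 3.
Odds after that evidence = (57/943) × 3 = 171/943.
Target odds = 0.75/0.25 = 3.
Need 8ⁿ ≥ 3 ÷ (171/943) = 943/57.
8¹ = 8 falls short of 943/57 but 8² = 64 reaches it, so n = 2.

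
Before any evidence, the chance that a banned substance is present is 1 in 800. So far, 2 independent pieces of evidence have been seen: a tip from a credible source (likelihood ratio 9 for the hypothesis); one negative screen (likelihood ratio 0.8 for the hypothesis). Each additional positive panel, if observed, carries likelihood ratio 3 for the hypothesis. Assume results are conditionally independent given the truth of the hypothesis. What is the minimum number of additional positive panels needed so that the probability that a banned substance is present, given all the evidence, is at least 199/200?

Prior odds = 0.00125/0.99875 = 1/799.
Combined Bayes factor of the evidence already in hand = 9 × 0.8 = 7.2.
Odds after that evidence = (1/799) × 7.2 = 36/3995.
Target odds = 0.995/0.005 = 199.
Need 3ⁿ ≥ 199 ÷ (36/3995) = 795005/36.
3⁹ = 19683 falls short of 795005/36 but 3¹⁰ = 59049 reaches it, so n = 10.

10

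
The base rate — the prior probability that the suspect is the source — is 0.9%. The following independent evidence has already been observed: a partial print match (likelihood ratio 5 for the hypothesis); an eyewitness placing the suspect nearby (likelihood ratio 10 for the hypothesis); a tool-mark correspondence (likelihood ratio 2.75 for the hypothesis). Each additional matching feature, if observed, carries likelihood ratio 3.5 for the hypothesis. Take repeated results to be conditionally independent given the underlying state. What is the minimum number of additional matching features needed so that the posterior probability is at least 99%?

4

Prior odds = 0.009/0.991 = 9/991.
Combined Bayes factor of the evidence already in hand = 5 × 10 × 2.75 = 137.5.
Odds after that evidence = (9/991) × 137.5 = 2475/1982.
Target odds = 0.99/0.01 = 99.
Need 3.5ⁿ ≥ 99 ÷ (2475/1982) = 79.28.
3.5³ = 42.875 falls short of 79.28 but 3.5⁴ = 150.0625 reaches it, so n = 4.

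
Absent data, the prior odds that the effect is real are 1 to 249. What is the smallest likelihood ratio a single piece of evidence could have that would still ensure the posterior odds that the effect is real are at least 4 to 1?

Prior odds = 1/249.
Target odds = 4.
Required Bayes factor = 4 ÷ (1/249) = 996.

996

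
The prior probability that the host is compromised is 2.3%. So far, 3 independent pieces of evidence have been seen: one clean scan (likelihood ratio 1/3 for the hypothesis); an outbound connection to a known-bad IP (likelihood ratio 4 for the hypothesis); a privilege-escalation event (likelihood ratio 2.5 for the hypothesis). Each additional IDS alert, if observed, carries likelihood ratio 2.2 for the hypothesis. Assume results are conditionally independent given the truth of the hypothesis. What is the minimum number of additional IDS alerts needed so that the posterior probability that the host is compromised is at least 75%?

5

Prior odds = 0.023/0.977 = 23/977.
Combined Bayes factor of the evidence already in hand = (1/3) × 4 × 2.5 = 10/3.
Odds after that evidence = (23/977) × 10/3 = 230/2931.
Target odds = 0.75/0.25 = 3.
Need 2.2ⁿ ≥ 3 ÷ (230/2931) = 8793/230.
2.2⁴ = 23.4256 falls short of 8793/230 but 2.2⁵ = 51.53632 reaches it, so n = 5.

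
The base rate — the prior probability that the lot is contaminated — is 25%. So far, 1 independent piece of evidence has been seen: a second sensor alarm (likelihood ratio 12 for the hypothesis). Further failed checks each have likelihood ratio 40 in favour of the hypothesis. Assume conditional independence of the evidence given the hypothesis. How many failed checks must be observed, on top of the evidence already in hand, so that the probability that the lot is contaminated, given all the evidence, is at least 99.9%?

2

Prior odds = 0.25/0.75 = 1/3.
Bayes factor of the evidence already in hand = 12.
Odds after that evidence = (1/3) × 12 = 4.
Target odds = 0.999/0.001 = 999.
Need 40ⁿ ≥ 999 ÷ 4 = 249.75.
40¹ = 40 falls short of 249.75 but 40² = 1600 reaches it, so n = 2.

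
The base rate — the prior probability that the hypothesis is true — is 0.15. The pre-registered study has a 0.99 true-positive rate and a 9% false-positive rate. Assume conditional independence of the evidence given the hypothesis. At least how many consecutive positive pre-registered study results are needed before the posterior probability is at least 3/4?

2

Prior odds = 0.15/0.85 = 3/17.
Likelihood ratio of a positive result = 0.99/0.09 = 11.
Target posterior odds = 0.75/0.25 = 3.
Need (3/17) × 11ⁿ ≥ 3, i.e. 11ⁿ ≥ 17.
11¹ = 11 falls short of 17 but 11² = 121 reaches it, so n = 2.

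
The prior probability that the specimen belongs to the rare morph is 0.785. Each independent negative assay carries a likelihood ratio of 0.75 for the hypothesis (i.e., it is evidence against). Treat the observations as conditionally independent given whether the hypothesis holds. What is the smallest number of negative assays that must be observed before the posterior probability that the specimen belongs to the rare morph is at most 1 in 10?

Prior odds: 0.785 ÷ 0.215 = 157/43.
Likelihood ratio per negative assay = 0.75.
Target odds: 0.1 ÷ 0.9 = 1/9.
Need (157/43) × 0.75ⁿ ≤ 1/9, i.e. 0.75ⁿ ≤ 43/1413.
0.75¹² = 531441/16777216 is still above 43/1413 but 0.75¹³ = 1594323/67108864 is at or below it, so n = 13.

13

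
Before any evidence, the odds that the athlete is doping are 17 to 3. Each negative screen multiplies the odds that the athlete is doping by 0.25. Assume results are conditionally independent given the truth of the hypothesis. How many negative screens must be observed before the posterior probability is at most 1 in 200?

Prior odds = 17/3.
Likelihood ratio per negative screen = 0.25.
Target posterior odds = 0.005/0.995 = 1/199.
Require 0.25ⁿ ≤ 1/199 ÷ (17/3) = 3/3383.
0.25⁵ = 1/1024 is still above 3/3383 but 0.25⁶ = 1/4096 is at or below it, so n = 6.

6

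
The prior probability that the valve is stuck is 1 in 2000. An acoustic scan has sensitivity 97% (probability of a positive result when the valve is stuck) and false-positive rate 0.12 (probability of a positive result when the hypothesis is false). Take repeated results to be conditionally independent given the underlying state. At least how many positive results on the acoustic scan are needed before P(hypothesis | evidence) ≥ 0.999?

7

Prior odds: 0.0005 ÷ 0.9995 = 1/1999.
Likelihood ratio of a positive result = 0.97/0.12 = 97/12.
Target posterior odds = 0.999/0.001 = 999.
Need (1/1999) × (97/12)ⁿ ≥ 999, i.e. (97/12)ⁿ ≥ 1997001.
(97/12)⁶ ≈278961 falls short of 1997001 but (97/12)⁷ ≈2.25493e+06 reaches it, so n = 7.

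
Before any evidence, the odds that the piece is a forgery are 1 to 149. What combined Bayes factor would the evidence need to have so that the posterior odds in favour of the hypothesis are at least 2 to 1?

298

Prior odds = 1/149.
Target odds = 2.
Required Bayes factor = 2 ÷ (1/149) = 298.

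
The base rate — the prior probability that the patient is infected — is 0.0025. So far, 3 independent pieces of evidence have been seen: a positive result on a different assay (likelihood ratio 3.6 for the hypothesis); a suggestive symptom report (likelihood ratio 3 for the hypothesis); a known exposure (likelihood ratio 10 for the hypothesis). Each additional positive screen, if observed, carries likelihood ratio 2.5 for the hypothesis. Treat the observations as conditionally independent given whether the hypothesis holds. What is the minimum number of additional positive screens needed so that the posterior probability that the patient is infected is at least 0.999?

9

Prior odds = 0.0025/0.9975 = 1/399.
Combined Bayes factor of the evidence already in hand = 3.6 × 3 × 10 = 108.
Odds after that evidence = (1/399) × 108 = 36/133.
Target odds = 0.999/0.001 = 999.
Need 2.5ⁿ ≥ 999 ÷ (36/133) = 3690.75.
2.5⁸ = 390625/256 falls short of 3690.75 but 2.5⁹ = 1953125/512 reaches it, so n = 9.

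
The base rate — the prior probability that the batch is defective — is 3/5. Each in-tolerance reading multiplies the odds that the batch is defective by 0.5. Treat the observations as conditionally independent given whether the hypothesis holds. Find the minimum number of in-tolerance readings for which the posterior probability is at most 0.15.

4

Prior odds = 0.6/0.4 = 1.5.
Likelihood ratio per in-tolerance reading = 0.5.
Target odds: 0.15 ÷ 0.85 = 3/17.
Require 0.5ⁿ ≤ 3/17 ÷ 1.5 = 2/17.
0.5³ = 0.125 is still above 2/17 but 0.5⁴ = 0.0625 is at or below it, so n = 4.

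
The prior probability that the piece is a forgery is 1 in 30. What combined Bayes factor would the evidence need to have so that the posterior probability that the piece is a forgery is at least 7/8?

Prior odds = (1/30)/(29/30) = 1/29.
Target odds = 0.875/0.125 = 7.
Required Bayes factor = 7 ÷ (1/29) = 203.

203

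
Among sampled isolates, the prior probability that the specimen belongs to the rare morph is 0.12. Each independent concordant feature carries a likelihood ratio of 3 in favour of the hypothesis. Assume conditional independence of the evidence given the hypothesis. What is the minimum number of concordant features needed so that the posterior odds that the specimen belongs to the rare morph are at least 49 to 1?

Prior odds = 0.12/0.88 = 3/22.
Likelihood ratio per concordant feature = 3.
Target odds = 49.
Require 3ⁿ ≥ 49 ÷ (3/22) = 1078/3.
3⁵ = 243 falls short of 1078/3 but 3⁶ = 729 reaches it, so n = 6.

6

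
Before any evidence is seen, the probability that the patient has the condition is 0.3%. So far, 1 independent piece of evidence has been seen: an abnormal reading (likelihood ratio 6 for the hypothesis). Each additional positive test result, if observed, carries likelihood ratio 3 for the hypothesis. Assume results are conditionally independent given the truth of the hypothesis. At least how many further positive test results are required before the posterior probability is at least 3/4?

Prior odds = 0.003/0.997 = 3/997.
Bayes factor of the evidence already in hand = 6.
Odds after that evidence = (3/997) × 6 = 18/997.
Target odds = 0.75/0.25 = 3.
Need 3ⁿ ≥ 3 ÷ (18/997) = 997/6.
3⁴ = 81 falls short of 997/6 but 3⁵ = 243 reaches it, so n = 5.

5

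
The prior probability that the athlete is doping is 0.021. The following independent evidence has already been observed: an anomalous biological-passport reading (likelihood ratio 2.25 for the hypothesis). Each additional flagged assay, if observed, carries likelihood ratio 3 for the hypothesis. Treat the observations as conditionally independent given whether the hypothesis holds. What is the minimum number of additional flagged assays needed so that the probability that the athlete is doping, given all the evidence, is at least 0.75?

Prior odds = 0.021/0.979 = 21/979.
Bayes factor of the evidence already in hand = 2.25.
Odds after that evidence = (21/979) × 2.25 = 189/3916.
Target odds = 0.75/0.25 = 3.
Need 3ⁿ ≥ 3 ÷ (189/3916) = 3916/63.
3³ = 27 falls short of 3916/63 but 3⁴ = 81 reaches it, so n = 4.

4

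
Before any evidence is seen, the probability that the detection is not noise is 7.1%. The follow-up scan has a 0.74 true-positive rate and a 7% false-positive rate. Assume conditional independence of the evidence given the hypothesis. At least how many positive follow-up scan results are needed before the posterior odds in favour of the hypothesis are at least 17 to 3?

2

Prior odds: 0.071 ÷ 0.929 = 71/929.
Likelihood ratio of a positive result = 0.74/0.07 = 74/7.
Target odds = 17/3.
Need (71/929) × (74/7)ⁿ ≥ 17/3, i.e. (74/7)ⁿ ≥ 15793/213.
(74/7)¹ = 74/7 falls short of 15793/213 but (74/7)² = 5476/49 reaches it, so n = 2.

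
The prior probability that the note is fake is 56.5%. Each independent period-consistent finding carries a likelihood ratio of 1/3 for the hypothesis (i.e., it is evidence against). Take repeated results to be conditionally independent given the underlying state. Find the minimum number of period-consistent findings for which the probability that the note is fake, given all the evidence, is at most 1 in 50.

4

Prior odds: 0.565 ÷ 0.435 = 113/87.
Likelihood ratio per period-consistent finding = 1/3.
Target posterior odds = 0.02/0.98 = 1/49.
Need (113/87) × (1/3)ⁿ ≤ 1/49, i.e. (1/3)ⁿ ≤ 87/5537.
(1/3)³ = 1/27 is still above 87/5537 but (1/3)⁴ = 1/81 is at or below it, so n = 4.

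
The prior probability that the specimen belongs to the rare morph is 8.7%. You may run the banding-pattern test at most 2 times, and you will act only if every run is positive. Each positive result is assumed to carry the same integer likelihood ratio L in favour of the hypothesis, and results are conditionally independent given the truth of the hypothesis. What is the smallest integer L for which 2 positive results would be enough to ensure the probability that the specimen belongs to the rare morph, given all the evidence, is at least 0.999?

Prior odds = 0.087/0.913 = 87/913.
Target odds = 0.999/0.001 = 999.
Need L² ≥ 999 ÷ (87/913) = 304029/29.
102² = 10404 < 304029/29 ≤ 10609 = 103², so L = 103.

103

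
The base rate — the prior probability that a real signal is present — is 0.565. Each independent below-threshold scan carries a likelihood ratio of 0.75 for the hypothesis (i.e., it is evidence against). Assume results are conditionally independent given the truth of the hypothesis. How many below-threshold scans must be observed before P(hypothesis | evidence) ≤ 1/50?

15

Prior odds: 0.565 ÷ 0.435 = 113/87.
Likelihood ratio per below-threshold scan = 0.75.
Target posterior odds = 0.02/0.98 = 1/49.
Require 0.75ⁿ ≤ 1/49 ÷ (113/87) = 87/5537.
0.75¹⁴ = 4782969/268435456 is still above 87/5537 but 0.75¹⁵ ≈0.0133635 is at or below it, so n = 15.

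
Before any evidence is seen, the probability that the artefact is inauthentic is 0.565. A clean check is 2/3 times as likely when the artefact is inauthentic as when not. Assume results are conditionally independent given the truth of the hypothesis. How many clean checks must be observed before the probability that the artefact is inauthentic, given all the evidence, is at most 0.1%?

Prior odds = 0.565/0.435 = 113/87.
Likelihood ratio per clean check = 2/3.
Target odds: 0.001 ÷ 0.999 = 1/999.
Need (113/87) × (2/3)ⁿ ≤ 1/999, i.e. (2/3)ⁿ ≤ 29/37629.
(2/3)¹⁷ = 131072/129140163 is still above 29/37629 but (2/3)¹⁸ = 262144/387420489 is at or below it, so n = 18.

18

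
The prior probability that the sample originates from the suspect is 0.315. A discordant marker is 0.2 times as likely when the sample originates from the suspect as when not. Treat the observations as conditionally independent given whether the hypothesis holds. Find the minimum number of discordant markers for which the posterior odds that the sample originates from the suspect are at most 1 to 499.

Prior odds: 0.315 ÷ 0.685 = 63/137.
Likelihood ratio per discordant marker = 0.2.
Target odds = 1/499.
Need (63/137) × 0.2ⁿ ≤ 1/499, i.e. 0.2ⁿ ≤ 137/31437.
0.2³ = 0.008 is still above 137/31437 but 0.2⁴ = 0.0016 is at or below it, so n = 4.

4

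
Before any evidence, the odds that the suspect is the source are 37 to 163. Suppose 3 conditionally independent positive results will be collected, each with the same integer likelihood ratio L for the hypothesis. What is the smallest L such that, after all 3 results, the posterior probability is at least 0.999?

17

Prior odds = 37/163.
Target odds = 0.999/0.001 = 999.
Need L³ ≥ 999 ÷ (37/163) = 4401.
16³ = 4096 < 4401 ≤ 4913 = 17³, so L = 17.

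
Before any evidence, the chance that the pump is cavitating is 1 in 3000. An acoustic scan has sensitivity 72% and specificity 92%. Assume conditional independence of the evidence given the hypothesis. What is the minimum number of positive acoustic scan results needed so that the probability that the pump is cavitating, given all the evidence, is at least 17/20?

Prior odds: (1/3000) ÷ (2999/3000) = 1/2999.
False-positive rate = 1 − 0.92 = 0.08; likelihood ratio of a positive = 0.72/0.08 = 9.
Target odds: 0.85 ÷ 0.15 = 17/3.
Need (1/2999) × 9ⁿ ≥ 17/3, i.e. 9ⁿ ≥ 50983/3.
9⁴ = 6561 falls short of 50983/3 but 9⁵ = 59049 reaches it, so n = 5.

5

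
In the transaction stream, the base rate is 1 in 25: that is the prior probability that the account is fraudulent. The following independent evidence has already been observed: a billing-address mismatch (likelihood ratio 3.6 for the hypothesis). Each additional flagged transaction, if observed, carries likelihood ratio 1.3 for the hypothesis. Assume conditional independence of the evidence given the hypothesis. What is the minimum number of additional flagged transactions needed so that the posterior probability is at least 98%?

23

Prior odds = 0.04/0.96 = 1/24.
Bayes factor of the evidence already in hand = 3.6.
Odds after that evidence = (1/24) × 3.6 = 0.15.
Target odds = 0.98/0.02 = 49.
Need 1.3ⁿ ≥ 49 ÷ 0.15 = 980/3.
1.3²² ≈321.184 falls short of 980/3 but 1.3²³ ≈417.539 reaches it, so n = 23.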